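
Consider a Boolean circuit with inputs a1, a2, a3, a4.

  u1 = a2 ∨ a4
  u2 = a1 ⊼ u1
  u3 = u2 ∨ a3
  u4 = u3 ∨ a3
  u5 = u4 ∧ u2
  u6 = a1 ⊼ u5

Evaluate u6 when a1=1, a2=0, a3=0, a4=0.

u1 = 0 ∨ 0 = 0
u2 = 1 ⊼ 0 = 1
u3 = 1 ∨ 0 = 1
u4 = 1 ∨ 0 = 1
u5 = 1 ∧ 1 = 1
u6 = 1 ⊼ 1 = 0

0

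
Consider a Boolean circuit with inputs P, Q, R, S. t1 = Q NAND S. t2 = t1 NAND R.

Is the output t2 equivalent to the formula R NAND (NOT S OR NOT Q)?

Yes

t1 = Q NAND S
t2 = t1 NAND R = (Q NAND S) NAND R
At P=0, Q=0, R=1, S=0: circuit gives 0, formula gives 0.
At P=0, Q=0, R=0, S=0: circuit gives 1, formula gives 1.
Agrees on all 16 inputs.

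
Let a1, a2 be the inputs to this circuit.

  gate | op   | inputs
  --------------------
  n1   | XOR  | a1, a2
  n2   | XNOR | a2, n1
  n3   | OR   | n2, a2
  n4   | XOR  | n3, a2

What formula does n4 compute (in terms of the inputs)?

n1 = a1 XOR a2
n2 = a2 XNOR n1 = a2 XNOR (a1 XOR a2)
n3 = n2 OR a2 = (a2 XNOR (a1 XOR a2)) OR a2
n4 = n3 XOR a2 = ((a2 XNOR (a1 XOR a2)) OR a2) XOR a2

((a2 XNOR (a1 XOR a2)) OR a2) XOR a2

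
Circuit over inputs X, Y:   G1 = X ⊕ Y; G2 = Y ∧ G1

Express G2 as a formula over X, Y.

Y ∧ (X ⊕ Y)

G1 = X ⊕ Y
G2 = Y ∧ G1 = Y ∧ (X ⊕ Y)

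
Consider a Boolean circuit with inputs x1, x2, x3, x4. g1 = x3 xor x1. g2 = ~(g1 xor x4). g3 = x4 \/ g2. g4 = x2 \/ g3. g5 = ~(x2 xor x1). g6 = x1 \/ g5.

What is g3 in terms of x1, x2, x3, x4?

x4 \/ (~((x3 xor x1) xor x4))

g1 = x3 xor x1
g2 = ~(g1 xor x4) = ~((x3 xor x1) xor x4)
g3 = x4 \/ g2 = x4 \/ (~((x3 xor x1) xor x4))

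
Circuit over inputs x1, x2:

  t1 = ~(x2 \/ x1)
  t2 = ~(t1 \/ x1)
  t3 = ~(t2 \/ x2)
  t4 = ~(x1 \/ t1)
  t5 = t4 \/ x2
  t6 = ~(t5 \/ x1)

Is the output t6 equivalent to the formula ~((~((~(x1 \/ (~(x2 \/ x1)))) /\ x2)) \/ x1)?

No

t1 = ~(x2 \/ x1)
t4 = ~(x1 \/ t1) = ~(x1 \/ (~(x2 \/ x1)))
t5 = t4 \/ x2 = (~(x1 \/ (~(x2 \/ x1)))) \/ x2
t6 = ~(t5 \/ x1) = ~(((~(x1 \/ (~(x2 \/ x1)))) \/ x2) \/ x1)
At x1=0, x2=0: circuit gives 1, formula gives 0.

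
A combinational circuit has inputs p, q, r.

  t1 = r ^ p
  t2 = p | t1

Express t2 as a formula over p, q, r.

t1 = r ^ p
t2 = p | t1 = p | (r ^ p)

p | (r ^ p)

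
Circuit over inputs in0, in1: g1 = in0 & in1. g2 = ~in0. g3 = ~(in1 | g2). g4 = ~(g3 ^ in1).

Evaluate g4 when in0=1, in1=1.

g2 = ~1 = 0
g3 = ~(1 | 0) = 0
g4 = ~(0 ^ 1) = 0

0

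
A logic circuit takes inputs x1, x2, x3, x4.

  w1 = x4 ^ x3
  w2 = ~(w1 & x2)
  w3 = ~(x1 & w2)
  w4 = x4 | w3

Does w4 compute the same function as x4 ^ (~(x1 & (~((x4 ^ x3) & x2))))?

No

w1 = x4 ^ x3
w2 = ~(w1 & x2) = ~((x4 ^ x3) & x2)
w3 = ~(x1 & w2) = ~(x1 & (~((x4 ^ x3) & x2)))
w4 = x4 | w3 = x4 | (~(x1 & (~((x4 ^ x3) & x2))))
At x1=0, x2=0, x3=0, x4=1: circuit gives 1, formula gives 0.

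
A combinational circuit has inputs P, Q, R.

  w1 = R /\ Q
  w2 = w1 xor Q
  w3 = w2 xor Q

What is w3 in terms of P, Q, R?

w1 = R /\ Q
w2 = w1 xor Q = (R /\ Q) xor Q
w3 = w2 xor Q = ((R /\ Q) xor Q) xor Q

((R /\ Q) xor Q) xor Q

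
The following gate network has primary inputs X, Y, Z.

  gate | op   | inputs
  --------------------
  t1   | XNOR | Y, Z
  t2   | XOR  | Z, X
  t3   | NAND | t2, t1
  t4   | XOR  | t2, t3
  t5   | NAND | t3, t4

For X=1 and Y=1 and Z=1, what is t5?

0

t1 = 1 XNOR 1 = 1
t2 = 1 XOR 1 = 0
t3 = 0 NAND 1 = 1
t4 = 0 XOR 1 = 1
t5 = 1 NAND 1 = 0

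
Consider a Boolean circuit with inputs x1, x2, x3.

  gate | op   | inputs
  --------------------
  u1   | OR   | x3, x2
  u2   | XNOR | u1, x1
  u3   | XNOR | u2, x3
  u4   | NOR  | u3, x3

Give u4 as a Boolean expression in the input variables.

u1 = x3 OR x2
u2 = u1 XNOR x1 = (x3 OR x2) XNOR x1
u3 = u2 XNOR x3 = ((x3 OR x2) XNOR x1) XNOR x3
u4 = u3 NOR x3 = (((x3 OR x2) XNOR x1) XNOR x3) NOR x3

(((x3 OR x2) XNOR x1) XNOR x3) NOR x3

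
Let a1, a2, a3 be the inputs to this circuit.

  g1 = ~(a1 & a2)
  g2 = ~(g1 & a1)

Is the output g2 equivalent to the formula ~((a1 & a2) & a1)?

g1 = ~(a1 & a2)
g2 = ~(g1 & a1) = ~((~(a1 & a2)) & a1)
At a1=1, a2=0, a3=0: circuit gives 0, formula gives 1.

No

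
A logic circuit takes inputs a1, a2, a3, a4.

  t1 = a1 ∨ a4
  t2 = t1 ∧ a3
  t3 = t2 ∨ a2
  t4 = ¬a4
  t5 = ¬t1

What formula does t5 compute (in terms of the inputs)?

t1 = a1 ∨ a4
t5 = ¬t1 = ¬(a1 ∨ a4)

¬(a1 ∨ a4)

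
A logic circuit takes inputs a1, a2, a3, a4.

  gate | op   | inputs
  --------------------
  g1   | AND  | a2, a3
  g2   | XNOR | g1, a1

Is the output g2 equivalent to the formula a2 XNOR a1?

g1 = a2 AND a3
g2 = g1 XNOR a1 = (a2 AND a3) XNOR a1
At a1=0, a2=1, a3=0, a4=0: circuit gives 1, formula gives 0.

No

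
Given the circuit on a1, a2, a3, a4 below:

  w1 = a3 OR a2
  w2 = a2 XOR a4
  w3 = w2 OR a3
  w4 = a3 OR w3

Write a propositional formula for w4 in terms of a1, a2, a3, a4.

w2 = a2 XOR a4
w3 = w2 OR a3 = (a2 XOR a4) OR a3
w4 = a3 OR w3 = a3 OR ((a2 XOR a4) OR a3)

a3 OR ((a2 XOR a4) OR a3)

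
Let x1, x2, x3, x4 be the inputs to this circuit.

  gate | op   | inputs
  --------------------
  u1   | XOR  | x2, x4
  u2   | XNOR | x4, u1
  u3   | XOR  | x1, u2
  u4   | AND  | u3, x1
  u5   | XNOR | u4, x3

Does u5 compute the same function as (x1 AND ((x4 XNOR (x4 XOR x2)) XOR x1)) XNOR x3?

Yes

u1 = x2 XOR x4
u2 = x4 XNOR u1 = x4 XNOR (x2 XOR x4)
u3 = x1 XOR u2 = x1 XOR (x4 XNOR (x2 XOR x4))
u4 = u3 AND x1 = (x1 XOR (x4 XNOR (x2 XOR x4))) AND x1
u5 = u4 XNOR x3 = ((x1 XOR (x4 XNOR (x2 XOR x4))) AND x1) XNOR x3
At x1=0, x2=0, x3=1, x4=0: circuit gives 0, formula gives 0.
At x1=0, x2=0, x3=0, x4=0: circuit gives 1, formula gives 1.
Agrees on all 16 inputs.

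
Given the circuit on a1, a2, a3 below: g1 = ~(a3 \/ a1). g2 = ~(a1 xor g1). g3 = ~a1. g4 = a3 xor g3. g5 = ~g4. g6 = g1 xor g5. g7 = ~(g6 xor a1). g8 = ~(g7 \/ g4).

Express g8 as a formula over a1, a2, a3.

~((~(((~(a3 \/ a1)) xor ~(a3 xor ~a1)) xor a1)) \/ (a3 xor ~a1))

g1 = ~(a3 \/ a1)
g3 = ~a1
g4 = a3 xor g3 = a3 xor ~a1
g5 = ~g4 = ~(a3 xor ~a1)
g6 = g1 xor g5 = (~(a3 \/ a1)) xor ~(a3 xor ~a1)
g7 = ~(g6 xor a1) = ~(((~(a3 \/ a1)) xor ~(a3 xor ~a1)) xor a1)
g8 = ~(g7 \/ g4) = ~((~(((~(a3 \/ a1)) xor ~(a3 xor ~a1)) xor a1)) \/ (a3 xor ~a1))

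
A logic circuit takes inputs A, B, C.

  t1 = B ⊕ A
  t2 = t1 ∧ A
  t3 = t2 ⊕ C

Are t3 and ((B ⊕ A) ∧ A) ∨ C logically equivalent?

No

t1 = B ⊕ A
t2 = t1 ∧ A = (B ⊕ A) ∧ A
t3 = t2 ⊕ C = ((B ⊕ A) ∧ A) ⊕ C
At A=1, B=0, C=1: circuit gives 0, formula gives 1.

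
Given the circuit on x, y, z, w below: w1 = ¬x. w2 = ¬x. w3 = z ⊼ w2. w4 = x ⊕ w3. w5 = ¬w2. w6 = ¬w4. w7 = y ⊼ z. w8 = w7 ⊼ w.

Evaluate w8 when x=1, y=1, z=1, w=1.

w7 = 1 ⊼ 1 = 0
w8 = 0 ⊼ 1 = 1

1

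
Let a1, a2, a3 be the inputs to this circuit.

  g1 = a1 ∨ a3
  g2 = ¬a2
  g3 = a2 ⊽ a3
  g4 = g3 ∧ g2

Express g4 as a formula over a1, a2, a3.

g2 = ¬a2
g3 = a2 ⊽ a3
g4 = g3 ∧ g2 = (a2 ⊽ a3) ∧ ¬a2

(a2 ⊽ a3) ∧ ¬a2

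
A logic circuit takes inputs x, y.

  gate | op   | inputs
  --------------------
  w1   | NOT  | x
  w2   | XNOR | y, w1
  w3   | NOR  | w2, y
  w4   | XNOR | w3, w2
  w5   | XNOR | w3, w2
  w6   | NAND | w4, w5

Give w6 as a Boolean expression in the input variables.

(((y XNOR NOT x) NOR y) XNOR (y XNOR NOT x)) NAND (((y XNOR NOT x) NOR y) XNOR (y XNOR NOT x))

w1 = NOT x
w2 = y XNOR w1 = y XNOR NOT x
w3 = w2 NOR y = (y XNOR NOT x) NOR y
w4 = w3 XNOR w2 = ((y XNOR NOT x) NOR y) XNOR (y XNOR NOT x)
w5 = w3 XNOR w2 = ((y XNOR NOT x) NOR y) XNOR (y XNOR NOT x)
w6 = w4 NAND w5 = (((y XNOR NOT x) NOR y) XNOR (y XNOR NOT x)) NAND (((y XNOR NOT x) NOR y) XNOR (y XNOR NOT x))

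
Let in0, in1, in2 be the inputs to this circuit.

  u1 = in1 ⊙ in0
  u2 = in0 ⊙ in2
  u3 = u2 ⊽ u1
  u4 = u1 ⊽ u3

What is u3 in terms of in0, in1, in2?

(in0 ⊙ in2) ⊽ (in1 ⊙ in0)

u1 = in1 ⊙ in0
u2 = in0 ⊙ in2
u3 = u2 ⊽ u1 = (in0 ⊙ in2) ⊽ (in1 ⊙ in0)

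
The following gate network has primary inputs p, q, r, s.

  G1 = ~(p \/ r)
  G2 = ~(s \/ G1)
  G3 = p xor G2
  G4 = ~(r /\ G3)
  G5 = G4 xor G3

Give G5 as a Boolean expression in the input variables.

G1 = ~(p \/ r)
G2 = ~(s \/ G1) = ~(s \/ (~(p \/ r)))
G3 = p xor G2 = p xor (~(s \/ (~(p \/ r))))
G4 = ~(r /\ G3) = ~(r /\ (p xor (~(s \/ (~(p \/ r))))))
G5 = G4 xor G3 = (~(r /\ (p xor (~(s \/ (~(p \/ r))))))) xor (p xor (~(s \/ (~(p \/ r)))))

(~(r /\ (p xor (~(s \/ (~(p \/ r))))))) xor (p xor (~(s \/ (~(p \/ r)))))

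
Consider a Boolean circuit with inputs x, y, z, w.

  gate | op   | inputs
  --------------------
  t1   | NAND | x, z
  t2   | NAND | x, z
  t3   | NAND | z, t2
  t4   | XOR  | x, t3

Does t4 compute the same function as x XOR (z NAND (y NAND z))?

No

t2 = x NAND z
t3 = z NAND t2 = z NAND (x NAND z)
t4 = x XOR t3 = x XOR (z NAND (x NAND z))
At x=0, y=1, z=1, w=0: circuit gives 0, formula gives 1.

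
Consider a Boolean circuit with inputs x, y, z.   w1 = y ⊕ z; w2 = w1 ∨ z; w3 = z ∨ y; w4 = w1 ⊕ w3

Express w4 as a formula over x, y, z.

w1 = y ⊕ z
w3 = z ∨ y
w4 = w1 ⊕ w3 = (y ⊕ z) ⊕ (z ∨ y)

(y ⊕ z) ⊕ (z ∨ y)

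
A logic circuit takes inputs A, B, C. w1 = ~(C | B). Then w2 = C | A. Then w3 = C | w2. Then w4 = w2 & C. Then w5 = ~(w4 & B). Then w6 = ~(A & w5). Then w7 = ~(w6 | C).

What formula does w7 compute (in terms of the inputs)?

w2 = C | A
w4 = w2 & C = (C | A) & C
w5 = ~(w4 & B) = ~(((C | A) & C) & B)
w6 = ~(A & w5) = ~(A & (~(((C | A) & C) & B)))
w7 = ~(w6 | C) = ~((~(A & (~(((C | A) & C) & B)))) | C)

~((~(A & (~(((C | A) & C) & B)))) | C)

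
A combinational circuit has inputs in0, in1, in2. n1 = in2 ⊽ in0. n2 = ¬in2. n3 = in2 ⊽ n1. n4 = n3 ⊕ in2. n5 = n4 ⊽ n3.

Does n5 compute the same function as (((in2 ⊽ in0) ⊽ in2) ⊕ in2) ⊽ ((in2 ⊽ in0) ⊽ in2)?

n1 = in2 ⊽ in0
n3 = in2 ⊽ n1 = in2 ⊽ (in2 ⊽ in0)
n4 = n3 ⊕ in2 = (in2 ⊽ (in2 ⊽ in0)) ⊕ in2
n5 = n4 ⊽ n3 = ((in2 ⊽ (in2 ⊽ in0)) ⊕ in2) ⊽ (in2 ⊽ (in2 ⊽ in0))
At in0=0, in1=0, in2=1: circuit gives 0, formula gives 0.
At in0=0, in1=0, in2=0: circuit gives 1, formula gives 1.
Agrees on all 8 inputs.

Yes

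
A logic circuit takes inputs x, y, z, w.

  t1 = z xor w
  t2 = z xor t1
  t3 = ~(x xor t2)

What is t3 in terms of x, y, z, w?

~(x xor (z xor (z xor w)))

t1 = z xor w
t2 = z xor t1 = z xor (z xor w)
t3 = ~(x xor t2) = ~(x xor (z xor (z xor w)))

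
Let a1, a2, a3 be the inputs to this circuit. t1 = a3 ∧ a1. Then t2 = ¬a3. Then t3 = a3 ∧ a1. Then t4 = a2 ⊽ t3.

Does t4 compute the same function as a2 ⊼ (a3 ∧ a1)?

No

t3 = a3 ∧ a1
t4 = a2 ⊽ t3 = a2 ⊽ (a3 ∧ a1)
At a1=0, a2=1, a3=0: circuit gives 0, formula gives 1.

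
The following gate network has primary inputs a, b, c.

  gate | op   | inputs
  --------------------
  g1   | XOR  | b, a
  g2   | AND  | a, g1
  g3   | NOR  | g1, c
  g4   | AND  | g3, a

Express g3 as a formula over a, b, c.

g1 = b XOR a
g3 = g1 NOR c = (b XOR a) NOR c

(b XOR a) NOR c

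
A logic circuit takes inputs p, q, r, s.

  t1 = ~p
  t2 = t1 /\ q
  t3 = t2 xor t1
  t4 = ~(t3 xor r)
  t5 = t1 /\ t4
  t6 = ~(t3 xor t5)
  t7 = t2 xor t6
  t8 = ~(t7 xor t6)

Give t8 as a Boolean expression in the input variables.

t1 = ~p
t2 = t1 /\ q = ~p /\ q
t3 = t2 xor t1 = (~p /\ q) xor ~p
t4 = ~(t3 xor r) = ~(((~p /\ q) xor ~p) xor r)
t5 = t1 /\ t4 = ~p /\ (~(((~p /\ q) xor ~p) xor r))
t6 = ~(t3 xor t5) = ~(((~p /\ q) xor ~p) xor (~p /\ (~(((~p /\ q) xor ~p) xor r))))
t7 = t2 xor t6 = (~p /\ q) xor (~(((~p /\ q) xor ~p) xor (~p /\ (~(((~p /\ q) xor ~p) xor r)))))
t8 = ~(t7 xor t6) = ~(((~p /\ q) xor (~(((~p /\ q) xor ~p) xor (~p /\ (~(((~p /\ q) xor ~p) xor r)))))) xor (~(((~p /\ q) xor ~p) xor (~p /\ (~(((~p /\ q) xor ~p) xor r))))))

~(((~p /\ q) xor (~(((~p /\ q) xor ~p) xor (~p /\ (~(((~p /\ q) xor ~p) xor r)))))) xor (~(((~p /\ q) xor ~p) xor (~p /\ (~(((~p /\ q) xor ~p) xor r))))))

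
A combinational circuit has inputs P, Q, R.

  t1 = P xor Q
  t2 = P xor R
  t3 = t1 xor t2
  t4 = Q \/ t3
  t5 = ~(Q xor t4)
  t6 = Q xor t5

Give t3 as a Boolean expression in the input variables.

t1 = P xor Q
t2 = P xor R
t3 = t1 xor t2 = (P xor Q) xor (P xor R)

(P xor Q) xor (P xor R)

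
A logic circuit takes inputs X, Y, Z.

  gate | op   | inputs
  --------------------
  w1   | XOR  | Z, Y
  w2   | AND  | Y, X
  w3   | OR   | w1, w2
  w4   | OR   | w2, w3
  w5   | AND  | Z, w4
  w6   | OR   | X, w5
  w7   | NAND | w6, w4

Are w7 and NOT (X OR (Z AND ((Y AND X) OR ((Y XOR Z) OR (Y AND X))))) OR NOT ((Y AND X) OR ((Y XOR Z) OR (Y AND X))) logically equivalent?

Yes

w1 = Z XOR Y
w2 = Y AND X
w3 = w1 OR w2 = (Z XOR Y) OR (Y AND X)
w4 = w2 OR w3 = (Y AND X) OR ((Z XOR Y) OR (Y AND X))
w5 = Z AND w4 = Z AND ((Y AND X) OR ((Z XOR Y) OR (Y AND X)))
w6 = X OR w5 = X OR (Z AND ((Y AND X) OR ((Z XOR Y) OR (Y AND X))))
w7 = w6 NAND w4 = (X OR (Z AND ((Y AND X) OR ((Z XOR Y) OR (Y AND X))))) NAND ((Y AND X) OR ((Z XOR Y) OR (Y AND X)))
At X=0, Y=0, Z=1: circuit gives 0, formula gives 0.
At X=0, Y=0, Z=0: circuit gives 1, formula gives 1.
Agrees on all 8 inputs.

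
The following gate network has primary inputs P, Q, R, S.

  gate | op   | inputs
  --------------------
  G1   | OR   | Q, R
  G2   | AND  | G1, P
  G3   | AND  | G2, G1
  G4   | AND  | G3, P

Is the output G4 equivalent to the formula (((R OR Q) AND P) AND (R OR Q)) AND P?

G1 = Q OR R
G2 = G1 AND P = (Q OR R) AND P
G3 = G2 AND G1 = ((Q OR R) AND P) AND (Q OR R)
G4 = G3 AND P = (((Q OR R) AND P) AND (Q OR R)) AND P
At P=0, Q=0, R=0, S=0: circuit gives 0, formula gives 0.
At P=1, Q=0, R=1, S=0: circuit gives 1, formula gives 1.
Agrees on all 16 inputs.

Yes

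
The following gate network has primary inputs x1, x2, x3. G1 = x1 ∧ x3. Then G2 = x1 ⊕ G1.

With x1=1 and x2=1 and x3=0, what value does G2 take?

G1 = 1 ∧ 0 = 0
G2 = 1 ⊕ 0 = 1

1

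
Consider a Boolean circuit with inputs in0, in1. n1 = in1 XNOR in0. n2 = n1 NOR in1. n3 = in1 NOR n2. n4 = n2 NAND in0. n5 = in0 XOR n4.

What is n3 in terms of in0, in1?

n1 = in1 XNOR in0
n2 = n1 NOR in1 = (in1 XNOR in0) NOR in1
n3 = in1 NOR n2 = in1 NOR ((in1 XNOR in0) NOR in1)

in1 NOR ((in1 XNOR in0) NOR in1)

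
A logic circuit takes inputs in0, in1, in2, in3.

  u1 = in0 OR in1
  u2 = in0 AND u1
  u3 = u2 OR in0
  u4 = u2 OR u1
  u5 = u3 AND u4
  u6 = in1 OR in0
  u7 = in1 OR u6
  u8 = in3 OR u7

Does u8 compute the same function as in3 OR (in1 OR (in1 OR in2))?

u6 = in1 OR in0
u7 = in1 OR u6 = in1 OR (in1 OR in0)
u8 = in3 OR u7 = in3 OR (in1 OR (in1 OR in0))
At in0=0, in1=0, in2=1, in3=0: circuit gives 0, formula gives 1.

No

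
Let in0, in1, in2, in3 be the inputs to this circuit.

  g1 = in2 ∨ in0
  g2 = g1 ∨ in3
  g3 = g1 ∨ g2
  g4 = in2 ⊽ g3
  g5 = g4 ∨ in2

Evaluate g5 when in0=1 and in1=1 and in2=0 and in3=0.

g1 = 0 ∨ 1 = 1
g2 = 1 ∨ 0 = 1
g3 = 1 ∨ 1 = 1
g4 = 0 ⊽ 1 = 0
g5 = 0 ∨ 0 = 0

0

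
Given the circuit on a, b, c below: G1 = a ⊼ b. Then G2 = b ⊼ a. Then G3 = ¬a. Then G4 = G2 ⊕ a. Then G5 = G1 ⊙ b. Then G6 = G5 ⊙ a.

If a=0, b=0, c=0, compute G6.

1

G1 = 0 ⊼ 0 = 1
G5 = 1 ⊙ 0 = 0
G6 = 0 ⊙ 0 = 1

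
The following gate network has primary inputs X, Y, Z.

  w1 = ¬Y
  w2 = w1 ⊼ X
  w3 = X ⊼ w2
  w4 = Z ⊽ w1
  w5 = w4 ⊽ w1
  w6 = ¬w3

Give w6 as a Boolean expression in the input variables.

¬(X ⊼ (¬Y ⊼ X))

w1 = ¬Y
w2 = w1 ⊼ X = ¬Y ⊼ X
w3 = X ⊼ w2 = X ⊼ (¬Y ⊼ X)
w6 = ¬w3 = ¬(X ⊼ (¬Y ⊼ X))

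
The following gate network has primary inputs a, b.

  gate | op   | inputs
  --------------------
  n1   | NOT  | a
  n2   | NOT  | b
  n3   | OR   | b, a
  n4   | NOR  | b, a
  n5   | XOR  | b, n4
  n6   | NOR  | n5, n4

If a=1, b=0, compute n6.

n4 = 0 NOR 1 = 0
n5 = 0 XOR 0 = 0
n6 = 0 NOR 0 = 1

1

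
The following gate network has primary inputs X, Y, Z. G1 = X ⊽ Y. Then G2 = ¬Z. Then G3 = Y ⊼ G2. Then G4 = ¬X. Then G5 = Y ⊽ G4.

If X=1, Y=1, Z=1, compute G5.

0

G4 = ¬1 = 0
G5 = 1 ⊽ 0 = 0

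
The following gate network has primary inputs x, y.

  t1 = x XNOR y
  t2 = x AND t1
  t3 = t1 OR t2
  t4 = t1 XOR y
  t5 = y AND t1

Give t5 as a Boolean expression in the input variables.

t1 = x XNOR y
t5 = y AND t1 = y AND (x XNOR y)

y AND (x XNOR y)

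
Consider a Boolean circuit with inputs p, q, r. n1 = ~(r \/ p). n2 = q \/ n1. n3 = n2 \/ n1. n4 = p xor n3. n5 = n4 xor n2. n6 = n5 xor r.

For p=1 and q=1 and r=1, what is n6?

n1 = ~(1 \/ 1) = 0
n2 = 1 \/ 0 = 1
n3 = 1 \/ 0 = 1
n4 = 1 xor 1 = 0
n5 = 0 xor 1 = 1
n6 = 1 xor 1 = 0

0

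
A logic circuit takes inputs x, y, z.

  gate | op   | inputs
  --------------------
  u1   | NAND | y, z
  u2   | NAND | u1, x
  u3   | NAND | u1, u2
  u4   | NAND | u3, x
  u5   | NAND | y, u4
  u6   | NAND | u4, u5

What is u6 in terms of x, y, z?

(((y NAND z) NAND ((y NAND z) NAND x)) NAND x) NAND (y NAND (((y NAND z) NAND ((y NAND z) NAND x)) NAND x))

u1 = y NAND z
u2 = u1 NAND x = (y NAND z) NAND x
u3 = u1 NAND u2 = (y NAND z) NAND ((y NAND z) NAND x)
u4 = u3 NAND x = ((y NAND z) NAND ((y NAND z) NAND x)) NAND x
u5 = y NAND u4 = y NAND (((y NAND z) NAND ((y NAND z) NAND x)) NAND x)
u6 = u4 NAND u5 = (((y NAND z) NAND ((y NAND z) NAND x)) NAND x) NAND (y NAND (((y NAND z) NAND ((y NAND z) NAND x)) NAND x))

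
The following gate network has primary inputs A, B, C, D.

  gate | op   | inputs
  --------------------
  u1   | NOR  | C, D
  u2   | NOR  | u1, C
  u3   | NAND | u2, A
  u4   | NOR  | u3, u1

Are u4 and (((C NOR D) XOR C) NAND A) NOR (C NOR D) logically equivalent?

u1 = C NOR D
u2 = u1 NOR C = (C NOR D) NOR C
u3 = u2 NAND A = ((C NOR D) NOR C) NAND A
u4 = u3 NOR u1 = (((C NOR D) NOR C) NAND A) NOR (C NOR D)
At A=1, B=0, C=0, D=1: circuit gives 1, formula gives 0.

No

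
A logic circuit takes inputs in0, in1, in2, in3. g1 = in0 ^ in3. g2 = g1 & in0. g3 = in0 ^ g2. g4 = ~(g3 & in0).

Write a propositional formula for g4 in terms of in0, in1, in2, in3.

g1 = in0 ^ in3
g2 = g1 & in0 = (in0 ^ in3) & in0
g3 = in0 ^ g2 = in0 ^ ((in0 ^ in3) & in0)
g4 = ~(g3 & in0) = ~((in0 ^ ((in0 ^ in3) & in0)) & in0)

~((in0 ^ ((in0 ^ in3) & in0)) & in0)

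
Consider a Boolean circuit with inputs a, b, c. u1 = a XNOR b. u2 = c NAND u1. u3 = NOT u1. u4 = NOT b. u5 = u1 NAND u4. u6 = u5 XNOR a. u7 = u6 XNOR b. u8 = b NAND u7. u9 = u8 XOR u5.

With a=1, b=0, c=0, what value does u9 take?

u1 = 1 XNOR 0 = 0
u4 = NOT 0 = 1
u5 = 0 NAND 1 = 1
u6 = 1 XNOR 1 = 1
u7 = 1 XNOR 0 = 0
u8 = 0 NAND 0 = 1
u9 = 1 XOR 1 = 0

0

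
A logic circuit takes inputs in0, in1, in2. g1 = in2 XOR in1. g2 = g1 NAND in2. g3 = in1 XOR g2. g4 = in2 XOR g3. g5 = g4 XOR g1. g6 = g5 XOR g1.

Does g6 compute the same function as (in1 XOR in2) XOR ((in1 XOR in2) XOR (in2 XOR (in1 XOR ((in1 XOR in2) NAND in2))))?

Yes

g1 = in2 XOR in1
g2 = g1 NAND in2 = (in2 XOR in1) NAND in2
g3 = in1 XOR g2 = in1 XOR ((in2 XOR in1) NAND in2)
g4 = in2 XOR g3 = in2 XOR (in1 XOR ((in2 XOR in1) NAND in2))
g5 = g4 XOR g1 = (in2 XOR (in1 XOR ((in2 XOR in1) NAND in2))) XOR (in2 XOR in1)
g6 = g5 XOR g1 = ((in2 XOR (in1 XOR ((in2 XOR in1) NAND in2))) XOR (in2 XOR in1)) XOR (in2 XOR in1)
At in0=0, in1=1, in2=0: circuit gives 0, formula gives 0.
At in0=0, in1=0, in2=0: circuit gives 1, formula gives 1.
Agrees on all 8 inputs.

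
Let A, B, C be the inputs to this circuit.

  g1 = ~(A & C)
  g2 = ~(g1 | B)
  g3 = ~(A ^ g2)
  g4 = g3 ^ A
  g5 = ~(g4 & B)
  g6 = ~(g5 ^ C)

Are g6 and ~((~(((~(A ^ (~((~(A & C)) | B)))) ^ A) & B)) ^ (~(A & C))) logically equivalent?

g1 = ~(A & C)
g2 = ~(g1 | B) = ~((~(A & C)) | B)
g3 = ~(A ^ g2) = ~(A ^ (~((~(A & C)) | B)))
g4 = g3 ^ A = (~(A ^ (~((~(A & C)) | B)))) ^ A
g5 = ~(g4 & B) = ~(((~(A ^ (~((~(A & C)) | B)))) ^ A) & B)
g6 = ~(g5 ^ C) = ~((~(((~(A ^ (~((~(A & C)) | B)))) ^ A) & B)) ^ C)
At A=0, B=0, C=0: circuit gives 0, formula gives 1.

No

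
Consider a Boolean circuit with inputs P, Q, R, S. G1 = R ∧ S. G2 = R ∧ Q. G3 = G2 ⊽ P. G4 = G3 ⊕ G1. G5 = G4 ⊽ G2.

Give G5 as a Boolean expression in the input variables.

(((R ∧ Q) ⊽ P) ⊕ (R ∧ S)) ⊽ (R ∧ Q)

G1 = R ∧ S
G2 = R ∧ Q
G3 = G2 ⊽ P = (R ∧ Q) ⊽ P
G4 = G3 ⊕ G1 = ((R ∧ Q) ⊽ P) ⊕ (R ∧ S)
G5 = G4 ⊽ G2 = (((R ∧ Q) ⊽ P) ⊕ (R ∧ S)) ⊽ (R ∧ Q)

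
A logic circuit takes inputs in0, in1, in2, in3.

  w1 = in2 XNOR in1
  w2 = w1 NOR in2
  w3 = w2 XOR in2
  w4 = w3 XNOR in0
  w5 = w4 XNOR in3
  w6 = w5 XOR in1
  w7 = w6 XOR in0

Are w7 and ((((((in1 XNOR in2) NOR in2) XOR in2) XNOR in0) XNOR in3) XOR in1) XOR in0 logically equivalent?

w1 = in2 XNOR in1
w2 = w1 NOR in2 = (in2 XNOR in1) NOR in2
w3 = w2 XOR in2 = ((in2 XNOR in1) NOR in2) XOR in2
w4 = w3 XNOR in0 = (((in2 XNOR in1) NOR in2) XOR in2) XNOR in0
w5 = w4 XNOR in3 = ((((in2 XNOR in1) NOR in2) XOR in2) XNOR in0) XNOR in3
w6 = w5 XOR in1 = (((((in2 XNOR in1) NOR in2) XOR in2) XNOR in0) XNOR in3) XOR in1
w7 = w6 XOR in0 = ((((((in2 XNOR in1) NOR in2) XOR in2) XNOR in0) XNOR in3) XOR in1) XOR in0
At in0=0, in1=0, in2=0, in3=0: circuit gives 0, formula gives 0.
At in0=0, in1=0, in2=0, in3=1: circuit gives 1, formula gives 1.
Agrees on all 16 inputs.

Yes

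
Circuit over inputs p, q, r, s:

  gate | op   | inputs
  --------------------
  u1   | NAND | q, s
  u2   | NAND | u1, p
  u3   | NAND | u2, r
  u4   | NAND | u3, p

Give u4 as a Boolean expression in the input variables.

u1 = q NAND s
u2 = u1 NAND p = (q NAND s) NAND p
u3 = u2 NAND r = ((q NAND s) NAND p) NAND r
u4 = u3 NAND p = (((q NAND s) NAND p) NAND r) NAND p

(((q NAND s) NAND p) NAND r) NAND p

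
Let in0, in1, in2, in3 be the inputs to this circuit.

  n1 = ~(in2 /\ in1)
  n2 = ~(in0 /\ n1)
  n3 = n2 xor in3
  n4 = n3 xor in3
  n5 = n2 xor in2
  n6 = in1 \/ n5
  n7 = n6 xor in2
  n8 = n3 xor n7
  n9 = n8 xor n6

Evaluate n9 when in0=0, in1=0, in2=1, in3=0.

n1 = ~(1 /\ 0) = 1
n2 = ~(0 /\ 1) = 1
n3 = 1 xor 0 = 1
n5 = 1 xor 1 = 0
n6 = 0 \/ 0 = 0
n7 = 0 xor 1 = 1
n8 = 1 xor 1 = 0
n9 = 0 xor 0 = 0

0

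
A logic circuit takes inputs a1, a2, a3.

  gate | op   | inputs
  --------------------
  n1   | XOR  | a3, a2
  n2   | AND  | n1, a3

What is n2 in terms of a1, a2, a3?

n1 = a3 XOR a2
n2 = n1 AND a3 = (a3 XOR a2) AND a3

(a3 XOR a2) AND a3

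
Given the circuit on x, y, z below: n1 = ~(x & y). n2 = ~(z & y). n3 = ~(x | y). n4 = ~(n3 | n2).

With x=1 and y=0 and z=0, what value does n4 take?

0

n2 = ~(0 & 0) = 1
n3 = ~(1 | 0) = 0
n4 = ~(0 | 1) = 0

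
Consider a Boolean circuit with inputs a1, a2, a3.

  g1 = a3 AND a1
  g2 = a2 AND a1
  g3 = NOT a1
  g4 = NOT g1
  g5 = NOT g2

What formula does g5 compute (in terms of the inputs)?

NOT (a2 AND a1)

g2 = a2 AND a1
g5 = NOT g2 = NOT (a2 AND a1)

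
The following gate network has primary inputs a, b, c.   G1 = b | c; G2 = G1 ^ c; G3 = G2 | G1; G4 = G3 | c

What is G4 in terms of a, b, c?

G1 = b | c
G2 = G1 ^ c = (b | c) ^ c
G3 = G2 | G1 = ((b | c) ^ c) | (b | c)
G4 = G3 | c = (((b | c) ^ c) | (b | c)) | c

(((b | c) ^ c) | (b | c)) | c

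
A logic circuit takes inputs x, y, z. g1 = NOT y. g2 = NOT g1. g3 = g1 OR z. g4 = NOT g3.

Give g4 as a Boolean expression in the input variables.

NOT (NOT y OR z)

g1 = NOT y
g3 = g1 OR z = NOT y OR z
g4 = NOT g3 = NOT (NOT y OR z)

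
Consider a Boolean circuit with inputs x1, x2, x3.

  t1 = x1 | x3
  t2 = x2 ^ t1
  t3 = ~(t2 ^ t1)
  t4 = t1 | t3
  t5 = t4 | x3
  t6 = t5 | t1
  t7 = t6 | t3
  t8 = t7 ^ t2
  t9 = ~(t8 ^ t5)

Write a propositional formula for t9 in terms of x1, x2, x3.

~(((((((x1 | x3) | (~((x2 ^ (x1 | x3)) ^ (x1 | x3)))) | x3) | (x1 | x3)) | (~((x2 ^ (x1 | x3)) ^ (x1 | x3)))) ^ (x2 ^ (x1 | x3))) ^ (((x1 | x3) | (~((x2 ^ (x1 | x3)) ^ (x1 | x3)))) | x3))

t1 = x1 | x3
t2 = x2 ^ t1 = x2 ^ (x1 | x3)
t3 = ~(t2 ^ t1) = ~((x2 ^ (x1 | x3)) ^ (x1 | x3))
t4 = t1 | t3 = (x1 | x3) | (~((x2 ^ (x1 | x3)) ^ (x1 | x3)))
t5 = t4 | x3 = ((x1 | x3) | (~((x2 ^ (x1 | x3)) ^ (x1 | x3)))) | x3
t6 = t5 | t1 = (((x1 | x3) | (~((x2 ^ (x1 | x3)) ^ (x1 | x3)))) | x3) | (x1 | x3)
t7 = t6 | t3 = ((((x1 | x3) | (~((x2 ^ (x1 | x3)) ^ (x1 | x3)))) | x3) | (x1 | x3)) | (~((x2 ^ (x1 | x3)) ^ (x1 | x3)))
t8 = t7 ^ t2 = (((((x1 | x3) | (~((x2 ^ (x1 | x3)) ^ (x1 | x3)))) | x3) | (x1 | x3)) | (~((x2 ^ (x1 | x3)) ^ (x1 | x3)))) ^ (x2 ^ (x1 | x3))
t9 = ~(t8 ^ t5) = ~(((((((x1 | x3) | (~((x2 ^ (x1 | x3)) ^ (x1 | x3)))) | x3) | (x1 | x3)) | (~((x2 ^ (x1 | x3)) ^ (x1 | x3)))) ^ (x2 ^ (x1 | x3))) ^ (((x1 | x3) | (~((x2 ^ (x1 | x3)) ^ (x1 | x3)))) | x3))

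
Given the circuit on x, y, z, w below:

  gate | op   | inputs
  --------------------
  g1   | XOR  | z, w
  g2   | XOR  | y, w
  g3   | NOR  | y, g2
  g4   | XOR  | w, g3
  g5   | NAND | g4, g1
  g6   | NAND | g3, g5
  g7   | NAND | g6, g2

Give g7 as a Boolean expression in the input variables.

((y NOR (y XOR w)) NAND ((w XOR (y NOR (y XOR w))) NAND (z XOR w))) NAND (y XOR w)

g1 = z XOR w
g2 = y XOR w
g3 = y NOR g2 = y NOR (y XOR w)
g4 = w XOR g3 = w XOR (y NOR (y XOR w))
g5 = g4 NAND g1 = (w XOR (y NOR (y XOR w))) NAND (z XOR w)
g6 = g3 NAND g5 = (y NOR (y XOR w)) NAND ((w XOR (y NOR (y XOR w))) NAND (z XOR w))
g7 = g6 NAND g2 = ((y NOR (y XOR w)) NAND ((w XOR (y NOR (y XOR w))) NAND (z XOR w))) NAND (y XOR w)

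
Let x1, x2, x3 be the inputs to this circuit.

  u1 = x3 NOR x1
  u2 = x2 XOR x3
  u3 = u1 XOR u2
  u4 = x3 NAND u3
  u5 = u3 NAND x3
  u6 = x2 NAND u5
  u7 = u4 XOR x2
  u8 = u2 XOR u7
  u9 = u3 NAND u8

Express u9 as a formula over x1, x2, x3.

((x3 NOR x1) XOR (x2 XOR x3)) NAND ((x2 XOR x3) XOR ((x3 NAND ((x3 NOR x1) XOR (x2 XOR x3))) XOR x2))

u1 = x3 NOR x1
u2 = x2 XOR x3
u3 = u1 XOR u2 = (x3 NOR x1) XOR (x2 XOR x3)
u4 = x3 NAND u3 = x3 NAND ((x3 NOR x1) XOR (x2 XOR x3))
u7 = u4 XOR x2 = (x3 NAND ((x3 NOR x1) XOR (x2 XOR x3))) XOR x2
u8 = u2 XOR u7 = (x2 XOR x3) XOR ((x3 NAND ((x3 NOR x1) XOR (x2 XOR x3))) XOR x2)
u9 = u3 NAND u8 = ((x3 NOR x1) XOR (x2 XOR x3)) NAND ((x2 XOR x3) XOR ((x3 NAND ((x3 NOR x1) XOR (x2 XOR x3))) XOR x2))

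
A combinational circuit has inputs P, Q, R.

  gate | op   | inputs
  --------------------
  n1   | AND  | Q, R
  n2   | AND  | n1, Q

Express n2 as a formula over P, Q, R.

n1 = Q AND R
n2 = n1 AND Q = (Q AND R) AND Q

(Q AND R) AND Q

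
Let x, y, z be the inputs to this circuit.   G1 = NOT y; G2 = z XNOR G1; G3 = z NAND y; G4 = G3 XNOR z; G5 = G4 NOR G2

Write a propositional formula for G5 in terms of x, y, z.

G1 = NOT y
G2 = z XNOR G1 = z XNOR NOT y
G3 = z NAND y
G4 = G3 XNOR z = (z NAND y) XNOR z
G5 = G4 NOR G2 = ((z NAND y) XNOR z) NOR (z XNOR NOT y)

((z NAND y) XNOR z) NOR (z XNOR NOT y)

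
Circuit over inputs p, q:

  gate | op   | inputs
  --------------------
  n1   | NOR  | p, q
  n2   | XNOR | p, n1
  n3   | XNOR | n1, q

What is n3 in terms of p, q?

n1 = p NOR q
n3 = n1 XNOR q = (p NOR q) XNOR q

(p NOR q) XNOR q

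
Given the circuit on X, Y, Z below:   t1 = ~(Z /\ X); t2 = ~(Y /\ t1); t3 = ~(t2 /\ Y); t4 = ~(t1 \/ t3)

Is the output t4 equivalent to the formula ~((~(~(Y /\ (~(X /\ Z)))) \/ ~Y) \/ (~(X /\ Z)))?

t1 = ~(Z /\ X)
t2 = ~(Y /\ t1) = ~(Y /\ (~(Z /\ X)))
t3 = ~(t2 /\ Y) = ~((~(Y /\ (~(Z /\ X)))) /\ Y)
t4 = ~(t1 \/ t3) = ~((~(Z /\ X)) \/ (~((~(Y /\ (~(Z /\ X)))) /\ Y)))
At X=0, Y=0, Z=0: circuit gives 0, formula gives 0.
At X=1, Y=1, Z=1: circuit gives 1, formula gives 1.
Agrees on all 8 inputs.

Yes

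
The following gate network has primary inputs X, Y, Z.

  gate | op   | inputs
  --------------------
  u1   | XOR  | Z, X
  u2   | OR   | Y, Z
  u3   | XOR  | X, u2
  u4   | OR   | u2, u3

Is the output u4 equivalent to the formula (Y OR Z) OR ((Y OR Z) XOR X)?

u2 = Y OR Z
u3 = X XOR u2 = X XOR (Y OR Z)
u4 = u2 OR u3 = (Y OR Z) OR (X XOR (Y OR Z))
At X=0, Y=0, Z=0: circuit gives 0, formula gives 0.
At X=0, Y=0, Z=1: circuit gives 1, formula gives 1.
Agrees on all 8 inputs.

Yes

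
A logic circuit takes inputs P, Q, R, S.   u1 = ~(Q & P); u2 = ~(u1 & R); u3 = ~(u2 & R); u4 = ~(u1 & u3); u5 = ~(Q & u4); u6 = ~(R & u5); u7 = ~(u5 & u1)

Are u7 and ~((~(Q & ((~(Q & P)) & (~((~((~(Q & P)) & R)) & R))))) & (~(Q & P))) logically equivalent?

u1 = ~(Q & P)
u2 = ~(u1 & R) = ~((~(Q & P)) & R)
u3 = ~(u2 & R) = ~((~((~(Q & P)) & R)) & R)
u4 = ~(u1 & u3) = ~((~(Q & P)) & (~((~((~(Q & P)) & R)) & R)))
u5 = ~(Q & u4) = ~(Q & (~((~(Q & P)) & (~((~((~(Q & P)) & R)) & R)))))
u7 = ~(u5 & u1) = ~((~(Q & (~((~(Q & P)) & (~((~((~(Q & P)) & R)) & R)))))) & (~(Q & P)))
At P=0, Q=1, R=0, S=0: circuit gives 0, formula gives 1.

No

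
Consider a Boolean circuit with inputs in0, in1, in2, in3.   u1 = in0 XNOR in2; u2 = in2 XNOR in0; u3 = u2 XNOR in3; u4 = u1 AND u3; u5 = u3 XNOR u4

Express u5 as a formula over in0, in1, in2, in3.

((in2 XNOR in0) XNOR in3) XNOR ((in0 XNOR in2) AND ((in2 XNOR in0) XNOR in3))

u1 = in0 XNOR in2
u2 = in2 XNOR in0
u3 = u2 XNOR in3 = (in2 XNOR in0) XNOR in3
u4 = u1 AND u3 = (in0 XNOR in2) AND ((in2 XNOR in0) XNOR in3)
u5 = u3 XNOR u4 = ((in2 XNOR in0) XNOR in3) XNOR ((in0 XNOR in2) AND ((in2 XNOR in0) XNOR in3))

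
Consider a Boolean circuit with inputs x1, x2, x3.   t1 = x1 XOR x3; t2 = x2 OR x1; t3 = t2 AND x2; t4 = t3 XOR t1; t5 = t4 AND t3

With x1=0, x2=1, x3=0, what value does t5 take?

1

t1 = 0 XOR 0 = 0
t2 = 1 OR 0 = 1
t3 = 1 AND 1 = 1
t4 = 1 XOR 0 = 1
t5 = 1 AND 1 = 1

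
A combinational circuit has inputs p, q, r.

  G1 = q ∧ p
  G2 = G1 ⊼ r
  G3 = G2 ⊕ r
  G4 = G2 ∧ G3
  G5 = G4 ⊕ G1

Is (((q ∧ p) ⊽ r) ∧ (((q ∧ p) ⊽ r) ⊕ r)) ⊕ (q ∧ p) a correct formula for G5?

No

G1 = q ∧ p
G2 = G1 ⊼ r = (q ∧ p) ⊼ r
G3 = G2 ⊕ r = ((q ∧ p) ⊼ r) ⊕ r
G4 = G2 ∧ G3 = ((q ∧ p) ⊼ r) ∧ (((q ∧ p) ⊼ r) ⊕ r)
G5 = G4 ⊕ G1 = (((q ∧ p) ⊼ r) ∧ (((q ∧ p) ⊼ r) ⊕ r)) ⊕ (q ∧ p)
At p=1, q=1, r=0: circuit gives 0, formula gives 1.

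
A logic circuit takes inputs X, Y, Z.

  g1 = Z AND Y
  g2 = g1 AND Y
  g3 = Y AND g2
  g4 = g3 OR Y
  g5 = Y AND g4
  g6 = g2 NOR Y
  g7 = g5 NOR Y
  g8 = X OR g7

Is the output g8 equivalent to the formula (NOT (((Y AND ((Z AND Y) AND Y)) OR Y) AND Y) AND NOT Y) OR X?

g1 = Z AND Y
g2 = g1 AND Y = (Z AND Y) AND Y
g3 = Y AND g2 = Y AND ((Z AND Y) AND Y)
g4 = g3 OR Y = (Y AND ((Z AND Y) AND Y)) OR Y
g5 = Y AND g4 = Y AND ((Y AND ((Z AND Y) AND Y)) OR Y)
g7 = g5 NOR Y = (Y AND ((Y AND ((Z AND Y) AND Y)) OR Y)) NOR Y
g8 = X OR g7 = X OR ((Y AND ((Y AND ((Z AND Y) AND Y)) OR Y)) NOR Y)
At X=0, Y=1, Z=0: circuit gives 0, formula gives 0.
At X=0, Y=0, Z=0: circuit gives 1, formula gives 1.
Agrees on all 8 inputs.

Yes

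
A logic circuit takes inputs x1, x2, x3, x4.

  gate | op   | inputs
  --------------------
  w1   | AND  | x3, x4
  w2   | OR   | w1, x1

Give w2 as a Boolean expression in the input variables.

(x3 AND x4) OR x1

w1 = x3 AND x4
w2 = w1 OR x1 = (x3 AND x4) OR x1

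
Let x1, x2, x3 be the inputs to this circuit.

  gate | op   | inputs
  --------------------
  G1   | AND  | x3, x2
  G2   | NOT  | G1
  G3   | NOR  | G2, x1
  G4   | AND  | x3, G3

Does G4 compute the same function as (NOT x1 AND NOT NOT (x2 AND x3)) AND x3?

G1 = x3 AND x2
G2 = NOT G1 = NOT (x3 AND x2)
G3 = G2 NOR x1 = NOT (x3 AND x2) NOR x1
G4 = x3 AND G3 = x3 AND (NOT (x3 AND x2) NOR x1)
At x1=0, x2=0, x3=0: circuit gives 0, formula gives 0.
At x1=0, x2=1, x3=1: circuit gives 1, formula gives 1.
Agrees on all 8 inputs.

Yes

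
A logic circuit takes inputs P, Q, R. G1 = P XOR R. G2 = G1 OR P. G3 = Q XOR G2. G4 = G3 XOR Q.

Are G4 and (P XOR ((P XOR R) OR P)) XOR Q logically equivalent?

No

G1 = P XOR R
G2 = G1 OR P = (P XOR R) OR P
G3 = Q XOR G2 = Q XOR ((P XOR R) OR P)
G4 = G3 XOR Q = (Q XOR ((P XOR R) OR P)) XOR Q
At P=0, Q=1, R=0: circuit gives 0, formula gives 1.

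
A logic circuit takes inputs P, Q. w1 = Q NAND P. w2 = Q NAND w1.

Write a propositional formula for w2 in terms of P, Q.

w1 = Q NAND P
w2 = Q NAND w1 = Q NAND (Q NAND P)

Q NAND (Q NAND P)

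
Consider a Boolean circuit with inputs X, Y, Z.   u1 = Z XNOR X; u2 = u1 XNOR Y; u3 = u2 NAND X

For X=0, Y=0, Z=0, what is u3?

u1 = 0 XNOR 0 = 1
u2 = 1 XNOR 0 = 0
u3 = 0 NAND 0 = 1

1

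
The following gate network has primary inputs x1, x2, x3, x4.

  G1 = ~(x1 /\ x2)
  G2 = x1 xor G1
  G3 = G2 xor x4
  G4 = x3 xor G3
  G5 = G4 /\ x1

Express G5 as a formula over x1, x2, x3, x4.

(x3 xor ((x1 xor (~(x1 /\ x2))) xor x4)) /\ x1

G1 = ~(x1 /\ x2)
G2 = x1 xor G1 = x1 xor (~(x1 /\ x2))
G3 = G2 xor x4 = (x1 xor (~(x1 /\ x2))) xor x4
G4 = x3 xor G3 = x3 xor ((x1 xor (~(x1 /\ x2))) xor x4)
G5 = G4 /\ x1 = (x3 xor ((x1 xor (~(x1 /\ x2))) xor x4)) /\ x1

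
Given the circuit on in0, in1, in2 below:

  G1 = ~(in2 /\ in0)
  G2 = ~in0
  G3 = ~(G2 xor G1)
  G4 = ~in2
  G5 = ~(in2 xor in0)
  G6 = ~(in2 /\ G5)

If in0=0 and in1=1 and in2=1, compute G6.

1

G5 = ~(1 xor 0) = 0
G6 = ~(1 /\ 0) = 1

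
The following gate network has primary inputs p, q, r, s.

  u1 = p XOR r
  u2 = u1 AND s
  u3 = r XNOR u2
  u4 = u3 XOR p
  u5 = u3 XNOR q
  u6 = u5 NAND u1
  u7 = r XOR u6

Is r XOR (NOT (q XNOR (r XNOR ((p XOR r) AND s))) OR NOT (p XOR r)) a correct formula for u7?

u1 = p XOR r
u2 = u1 AND s = (p XOR r) AND s
u3 = r XNOR u2 = r XNOR ((p XOR r) AND s)
u5 = u3 XNOR q = (r XNOR ((p XOR r) AND s)) XNOR q
u6 = u5 NAND u1 = ((r XNOR ((p XOR r) AND s)) XNOR q) NAND (p XOR r)
u7 = r XOR u6 = r XOR (((r XNOR ((p XOR r) AND s)) XNOR q) NAND (p XOR r))
At p=0, q=0, r=1, s=1: circuit gives 0, formula gives 0.
At p=0, q=0, r=0, s=0: circuit gives 1, formula gives 1.
Agrees on all 16 inputs.

Yes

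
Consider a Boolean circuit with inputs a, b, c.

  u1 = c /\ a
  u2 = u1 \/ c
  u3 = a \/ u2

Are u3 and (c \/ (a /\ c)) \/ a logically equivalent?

u1 = c /\ a
u2 = u1 \/ c = (c /\ a) \/ c
u3 = a \/ u2 = a \/ ((c /\ a) \/ c)
At a=0, b=0, c=0: circuit gives 0, formula gives 0.
At a=0, b=0, c=1: circuit gives 1, formula gives 1.
Agrees on all 8 inputs.

Yes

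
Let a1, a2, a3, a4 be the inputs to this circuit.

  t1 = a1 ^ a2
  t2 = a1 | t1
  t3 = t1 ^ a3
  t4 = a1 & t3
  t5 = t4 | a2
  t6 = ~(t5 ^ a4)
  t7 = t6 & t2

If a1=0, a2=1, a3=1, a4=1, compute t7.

t1 = 0 ^ 1 = 1
t2 = 0 | 1 = 1
t3 = 1 ^ 1 = 0
t4 = 0 & 0 = 0
t5 = 0 | 1 = 1
t6 = ~(1 ^ 1) = 1
t7 = 1 & 1 = 1

1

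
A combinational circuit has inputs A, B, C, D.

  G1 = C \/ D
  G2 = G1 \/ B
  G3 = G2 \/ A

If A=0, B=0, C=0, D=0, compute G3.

0

G1 = 0 \/ 0 = 0
G2 = 0 \/ 0 = 0
G3 = 0 \/ 0 = 0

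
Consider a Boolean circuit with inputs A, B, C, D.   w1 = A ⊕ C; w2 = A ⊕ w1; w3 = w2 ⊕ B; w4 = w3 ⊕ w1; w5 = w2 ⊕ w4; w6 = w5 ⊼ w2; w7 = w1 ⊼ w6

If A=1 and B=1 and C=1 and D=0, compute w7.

1

w1 = 1 ⊕ 1 = 0
w2 = 1 ⊕ 0 = 1
w3 = 1 ⊕ 1 = 0
w4 = 0 ⊕ 0 = 0
w5 = 1 ⊕ 0 = 1
w6 = 1 ⊼ 1 = 0
w7 = 0 ⊼ 0 = 1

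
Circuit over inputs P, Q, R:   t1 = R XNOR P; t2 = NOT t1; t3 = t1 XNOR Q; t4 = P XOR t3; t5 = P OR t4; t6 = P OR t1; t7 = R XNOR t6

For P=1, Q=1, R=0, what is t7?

0

t1 = 0 XNOR 1 = 0
t6 = 1 OR 0 = 1
t7 = 0 XNOR 1 = 0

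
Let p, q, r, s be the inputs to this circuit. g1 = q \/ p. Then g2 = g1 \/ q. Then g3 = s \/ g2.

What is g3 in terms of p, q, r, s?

g1 = q \/ p
g2 = g1 \/ q = (q \/ p) \/ q
g3 = s \/ g2 = s \/ ((q \/ p) \/ q)

s \/ ((q \/ p) \/ q)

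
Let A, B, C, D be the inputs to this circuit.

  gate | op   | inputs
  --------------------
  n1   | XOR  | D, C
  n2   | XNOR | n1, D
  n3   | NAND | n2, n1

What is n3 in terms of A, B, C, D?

((D XOR C) XNOR D) NAND (D XOR C)

n1 = D XOR C
n2 = n1 XNOR D = (D XOR C) XNOR D
n3 = n2 NAND n1 = ((D XOR C) XNOR D) NAND (D XOR C)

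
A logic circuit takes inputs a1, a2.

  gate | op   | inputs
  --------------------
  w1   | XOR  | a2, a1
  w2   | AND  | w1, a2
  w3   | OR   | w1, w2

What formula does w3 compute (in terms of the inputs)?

w1 = a2 XOR a1
w2 = w1 AND a2 = (a2 XOR a1) AND a2
w3 = w1 OR w2 = (a2 XOR a1) OR ((a2 XOR a1) AND a2)

(a2 XOR a1) OR ((a2 XOR a1) AND a2)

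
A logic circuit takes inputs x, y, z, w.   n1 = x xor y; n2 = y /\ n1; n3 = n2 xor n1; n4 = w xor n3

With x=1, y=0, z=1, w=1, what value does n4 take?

n1 = 1 xor 0 = 1
n2 = 0 /\ 1 = 0
n3 = 0 xor 1 = 1
n4 = 1 xor 1 = 0

0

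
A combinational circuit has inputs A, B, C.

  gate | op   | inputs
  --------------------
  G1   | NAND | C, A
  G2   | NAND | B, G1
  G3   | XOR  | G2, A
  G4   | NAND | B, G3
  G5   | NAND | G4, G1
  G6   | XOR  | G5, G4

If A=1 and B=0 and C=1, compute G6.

0

G1 = 1 NAND 1 = 0
G2 = 0 NAND 0 = 1
G3 = 1 XOR 1 = 0
G4 = 0 NAND 0 = 1
G5 = 1 NAND 0 = 1
G6 = 1 XOR 1 = 0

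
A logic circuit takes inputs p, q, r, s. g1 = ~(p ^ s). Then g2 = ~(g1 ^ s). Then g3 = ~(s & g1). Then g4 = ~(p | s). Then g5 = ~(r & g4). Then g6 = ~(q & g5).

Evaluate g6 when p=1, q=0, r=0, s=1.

1

g4 = ~(1 | 1) = 0
g5 = ~(0 & 0) = 1
g6 = ~(0 & 1) = 1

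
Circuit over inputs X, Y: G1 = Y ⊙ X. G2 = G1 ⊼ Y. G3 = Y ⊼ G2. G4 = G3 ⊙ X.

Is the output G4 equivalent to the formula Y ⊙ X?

G1 = Y ⊙ X
G2 = G1 ⊼ Y = (Y ⊙ X) ⊼ Y
G3 = Y ⊼ G2 = Y ⊼ ((Y ⊙ X) ⊼ Y)
G4 = G3 ⊙ X = (Y ⊼ ((Y ⊙ X) ⊼ Y)) ⊙ X
At X=0, Y=0: circuit gives 0, formula gives 1.

No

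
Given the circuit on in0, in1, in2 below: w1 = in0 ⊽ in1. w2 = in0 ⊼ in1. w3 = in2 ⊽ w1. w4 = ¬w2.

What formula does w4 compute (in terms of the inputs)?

¬(in0 ⊼ in1)

w2 = in0 ⊼ in1
w4 = ¬w2 = ¬(in0 ⊼ in1)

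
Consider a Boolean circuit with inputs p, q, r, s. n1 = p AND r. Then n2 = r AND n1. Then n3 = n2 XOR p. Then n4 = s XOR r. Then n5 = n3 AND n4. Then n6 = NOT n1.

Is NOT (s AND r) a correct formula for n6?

n1 = p AND r
n6 = NOT n1 = NOT (p AND r)
At p=0, q=0, r=1, s=1: circuit gives 1, formula gives 0.

No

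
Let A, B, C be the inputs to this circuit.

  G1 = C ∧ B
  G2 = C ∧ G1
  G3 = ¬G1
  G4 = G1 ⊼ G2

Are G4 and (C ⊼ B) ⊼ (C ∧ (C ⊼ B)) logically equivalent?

G1 = C ∧ B
G2 = C ∧ G1 = C ∧ (C ∧ B)
G4 = G1 ⊼ G2 = (C ∧ B) ⊼ (C ∧ (C ∧ B))
At A=0, B=0, C=1: circuit gives 1, formula gives 0.

No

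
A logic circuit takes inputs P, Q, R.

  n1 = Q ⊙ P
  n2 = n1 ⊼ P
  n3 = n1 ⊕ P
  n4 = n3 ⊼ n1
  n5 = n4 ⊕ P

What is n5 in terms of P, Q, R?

n1 = Q ⊙ P
n3 = n1 ⊕ P = (Q ⊙ P) ⊕ P
n4 = n3 ⊼ n1 = ((Q ⊙ P) ⊕ P) ⊼ (Q ⊙ P)
n5 = n4 ⊕ P = (((Q ⊙ P) ⊕ P) ⊼ (Q ⊙ P)) ⊕ P

(((Q ⊙ P) ⊕ P) ⊼ (Q ⊙ P)) ⊕ P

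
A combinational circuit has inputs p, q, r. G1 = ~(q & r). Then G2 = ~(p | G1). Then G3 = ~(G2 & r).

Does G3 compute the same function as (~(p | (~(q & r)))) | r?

G1 = ~(q & r)
G2 = ~(p | G1) = ~(p | (~(q & r)))
G3 = ~(G2 & r) = ~((~(p | (~(q & r)))) & r)
At p=0, q=0, r=0: circuit gives 1, formula gives 0.

No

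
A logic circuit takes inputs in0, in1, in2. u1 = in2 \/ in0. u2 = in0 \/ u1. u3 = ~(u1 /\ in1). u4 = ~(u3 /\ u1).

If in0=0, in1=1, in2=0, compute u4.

1

u1 = 0 \/ 0 = 0
u3 = ~(0 /\ 1) = 1
u4 = ~(1 /\ 0) = 1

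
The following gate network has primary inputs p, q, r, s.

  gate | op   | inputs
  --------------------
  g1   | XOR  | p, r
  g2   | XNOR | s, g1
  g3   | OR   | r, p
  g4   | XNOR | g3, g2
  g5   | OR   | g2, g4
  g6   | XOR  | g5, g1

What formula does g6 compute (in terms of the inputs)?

g1 = p XOR r
g2 = s XNOR g1 = s XNOR (p XOR r)
g3 = r OR p
g4 = g3 XNOR g2 = (r OR p) XNOR (s XNOR (p XOR r))
g5 = g2 OR g4 = (s XNOR (p XOR r)) OR ((r OR p) XNOR (s XNOR (p XOR r)))
g6 = g5 XOR g1 = ((s XNOR (p XOR r)) OR ((r OR p) XNOR (s XNOR (p XOR r)))) XOR (p XOR r)

((s XNOR (p XOR r)) OR ((r OR p) XNOR (s XNOR (p XOR r)))) XOR (p XOR r)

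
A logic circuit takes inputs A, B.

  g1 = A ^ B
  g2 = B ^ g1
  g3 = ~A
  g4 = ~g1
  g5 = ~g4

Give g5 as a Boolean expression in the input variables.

g1 = A ^ B
g4 = ~g1 = ~(A ^ B)
g5 = ~g4 = ~~(A ^ B)

~~(A ^ B)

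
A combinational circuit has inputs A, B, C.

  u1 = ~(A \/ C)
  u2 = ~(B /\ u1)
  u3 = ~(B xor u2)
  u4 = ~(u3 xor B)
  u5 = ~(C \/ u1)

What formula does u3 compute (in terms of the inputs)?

~(B xor (~(B /\ (~(A \/ C)))))

u1 = ~(A \/ C)
u2 = ~(B /\ u1) = ~(B /\ (~(A \/ C)))
u3 = ~(B xor u2) = ~(B xor (~(B /\ (~(A \/ C)))))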